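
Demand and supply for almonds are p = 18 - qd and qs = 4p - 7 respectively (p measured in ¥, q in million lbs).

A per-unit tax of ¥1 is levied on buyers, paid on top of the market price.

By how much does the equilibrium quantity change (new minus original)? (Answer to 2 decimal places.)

Solve the original market: 18 - p = 4p - 7, hence p = 5 and q = 13.
Since buyers pay the price plus the tax, the effective demand curve becomes qd = 17 - p.
Clearing the new market: 17 - p = 4p - 7, so p = 4.8 and q = 12.2.
Δq = 12.2 − 13 = -0.80.

-0.80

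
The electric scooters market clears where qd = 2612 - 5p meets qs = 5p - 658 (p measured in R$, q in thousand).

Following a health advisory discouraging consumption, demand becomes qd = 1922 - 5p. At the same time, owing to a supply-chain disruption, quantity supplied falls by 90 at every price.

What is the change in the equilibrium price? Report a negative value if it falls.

Before the shock: 2612 - 5p = 5p - 658 ⇒ 3270 = 10p ⇒ p = 327, q = 977.
After the shift, demand is qd = 1922 - 5p and supply is qs = 5p - 748.
New equilibrium: 1922 - 5p = 5p - 748 ⇒ 2670 = 10p ⇒ p = 267, q = 587.
Δp = 267 − 327 = -60.

-60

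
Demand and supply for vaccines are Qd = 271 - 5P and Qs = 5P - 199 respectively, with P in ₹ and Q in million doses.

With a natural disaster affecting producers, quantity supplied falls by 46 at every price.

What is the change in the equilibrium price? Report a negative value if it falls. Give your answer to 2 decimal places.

Original equilibrium: 271 - 5P = 5P - 199 gives 470 = 10P, so P = 47 and Q = 36.
The shock moves the curves to Qd = 271 - 5P and Qs = 5P - 245.
Setting them equal: 271 - 5P = 5P - 245 → 516 = 10P, so P = 51.6 and Q = 13.
ΔP = 51.6 − 47 = +4.60.

+4.60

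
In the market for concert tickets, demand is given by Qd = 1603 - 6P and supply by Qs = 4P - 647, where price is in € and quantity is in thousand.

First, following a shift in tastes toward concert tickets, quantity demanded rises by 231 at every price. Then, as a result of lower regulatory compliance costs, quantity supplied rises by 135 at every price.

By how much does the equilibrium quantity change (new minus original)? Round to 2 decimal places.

Before the shock: 1603 - 6P = 4P - 647 ⇒ 2250 = 10P ⇒ P = 225, Q = 253.
The shock moves the curves to Qd = 1834 - 6P and Qs = 4P - 512.
Setting them equal: 1834 - 6P = 4P - 512 → 2346 = 10P, so P = 234.6 and Q = 426.4.
ΔQ = 426.4 − 253 = +173.40.

+173.40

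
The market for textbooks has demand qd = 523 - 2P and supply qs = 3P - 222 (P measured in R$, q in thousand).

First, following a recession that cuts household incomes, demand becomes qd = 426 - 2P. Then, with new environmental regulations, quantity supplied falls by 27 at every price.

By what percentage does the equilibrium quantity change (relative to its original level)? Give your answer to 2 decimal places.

-30.67

Solve the original market: 523 - 2P = 3P - 222, hence P = 149 and q = 225.
The shock moves the curves to qd = 426 - 2P and qs = 3P - 249.
Setting them equal: 426 - 2P = 3P - 249 → 675 = 5P, so P = 135 and q = 156.
%Δq = (156 − 225) / 225 × 100 = -30.67%.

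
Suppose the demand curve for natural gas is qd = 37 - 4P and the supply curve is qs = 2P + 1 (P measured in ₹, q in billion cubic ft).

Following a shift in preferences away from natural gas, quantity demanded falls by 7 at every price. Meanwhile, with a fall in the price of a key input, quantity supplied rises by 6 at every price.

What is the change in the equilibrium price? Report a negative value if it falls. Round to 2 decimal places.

-2.17

Before the shock: 37 - 4P = 2P + 1 ⇒ 36 = 6P ⇒ P = 6, q = 13.
After the shift, demand is qd = 30 - 4P and supply is qs = 2P + 7.
Setting them equal: 30 - 4P = 2P + 7 → 23 = 6P, so P = 23/6 ≈ 3.8333 and q = 44/3 ≈ 14.6667.
ΔP = 3.8333 − 6 = -2.17.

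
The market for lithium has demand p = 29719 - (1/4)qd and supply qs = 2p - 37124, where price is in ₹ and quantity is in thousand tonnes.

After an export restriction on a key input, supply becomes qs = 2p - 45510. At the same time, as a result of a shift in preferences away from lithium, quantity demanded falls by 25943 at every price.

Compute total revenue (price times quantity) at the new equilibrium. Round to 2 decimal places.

Solve the original market: 118876 - 4p = 2p - 37124, hence p = 26000 and q = 14876.
With the change applied: demand qd = 92933 - 4p, supply qs = 2p - 45510.
Clearing the new market: 92933 - 4p = 2p - 45510, so p = 138443/6 ≈ 23073.8333 and q = 1913/3 ≈ 637.6667.
New expenditure = 23073.8333 × 637.6667 = 14713414.39.

14713414.39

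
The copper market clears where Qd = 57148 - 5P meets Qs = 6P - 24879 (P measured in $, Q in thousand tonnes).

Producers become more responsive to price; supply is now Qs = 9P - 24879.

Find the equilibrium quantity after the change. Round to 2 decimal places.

Initially, 57148 - 5P = 6P - 24879, so 82027 = 11P and P = 7457, Q = 19863.
With the change applied: demand Qd = 57148 - 5P, supply Qs = 9P - 24879.
Equate the new curves: 57148 - 5P = 9P - 24879, giving 82027 = 14P, P = 82027/14 ≈ 5859.0714, Q = 389937/14 ≈ 27852.6429.

27852.64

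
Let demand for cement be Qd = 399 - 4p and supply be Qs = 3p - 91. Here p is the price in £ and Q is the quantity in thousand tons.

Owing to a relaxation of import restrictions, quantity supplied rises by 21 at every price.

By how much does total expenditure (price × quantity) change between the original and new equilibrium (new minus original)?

+447

Solve the original market: 399 - 4p = 3p - 91, hence p = 70 and Q = 119.
With the change applied: demand Qd = 399 - 4p, supply Qs = 3p - 70.
Equate the new curves: 399 - 4p = 3p - 70, giving 469 = 7p, p = 67, Q = 131.
Expenditure moves from 70×119 = 8330 to 67×131 = 8777; change = +447.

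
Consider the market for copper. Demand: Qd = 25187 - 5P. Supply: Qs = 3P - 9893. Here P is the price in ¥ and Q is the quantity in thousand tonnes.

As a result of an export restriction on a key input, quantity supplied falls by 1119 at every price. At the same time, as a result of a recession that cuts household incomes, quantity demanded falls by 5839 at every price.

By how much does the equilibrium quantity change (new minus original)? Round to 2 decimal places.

Solve the original market: 25187 - 5P = 3P - 9893, hence P = 4385 and Q = 3262.
With the change applied: demand Qd = 19348 - 5P, supply Qs = 3P - 11012.
Setting them equal: 19348 - 5P = 3P - 11012 → 30360 = 8P, so P = 3795 and Q = 373.
ΔQ = 373 − 3262 = -2889.00.

-2889.00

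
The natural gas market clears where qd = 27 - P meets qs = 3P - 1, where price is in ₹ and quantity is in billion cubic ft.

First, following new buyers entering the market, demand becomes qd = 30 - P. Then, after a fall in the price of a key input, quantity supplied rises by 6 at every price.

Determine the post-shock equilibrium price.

Original equilibrium: 27 - P = 3P - 1 gives 28 = 4P, so P = 7 and q = 20.
The shock moves the curves to qd = 30 - P and qs = 3P + 5.
Equate the new curves: 30 - P = 3P + 5, giving 25 = 4P, P = 6.25, q = 23.75.

6.25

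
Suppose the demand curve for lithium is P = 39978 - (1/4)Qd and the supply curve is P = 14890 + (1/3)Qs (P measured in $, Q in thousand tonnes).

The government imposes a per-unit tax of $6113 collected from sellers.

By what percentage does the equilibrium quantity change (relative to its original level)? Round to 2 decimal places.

-24.37

Original equilibrium: 159912 - 4P = 3P - 44670 gives 204582 = 7P, so P = 29226 and Q = 43008.
Since sellers keep the price net of the tax, the effective supply curve becomes Qs = 3P - 63009.
Clearing the new market: 159912 - 4P = 3P - 63009, so P = 222921/7 ≈ 31845.8571 and Q = 227700/7 ≈ 32528.5714.
%ΔQ = (32528.5714 − 43008) / 43008 × 100 = -24.37%.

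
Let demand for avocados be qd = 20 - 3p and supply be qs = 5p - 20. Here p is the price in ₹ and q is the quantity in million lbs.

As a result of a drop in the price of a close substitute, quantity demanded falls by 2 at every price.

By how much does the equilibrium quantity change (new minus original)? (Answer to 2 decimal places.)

Solve the original market: 20 - 3p = 5p - 20, hence p = 5 and q = 5.
The new curves are qd = 18 - 3p (demand) and qs = 5p - 20 (supply).
New equilibrium: 18 - 3p = 5p - 20 ⇒ 38 = 8p ⇒ p = 4.75, q = 3.75.
Δq = 3.75 − 5 = -1.25.

-1.25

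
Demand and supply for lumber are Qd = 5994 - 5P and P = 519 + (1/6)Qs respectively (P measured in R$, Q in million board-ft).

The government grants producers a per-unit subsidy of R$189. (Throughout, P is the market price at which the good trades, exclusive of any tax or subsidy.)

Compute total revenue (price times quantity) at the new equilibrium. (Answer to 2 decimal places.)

1717639.14

Solve the original market: 5994 - 5P = 6P - 3114, hence P = 828 and Q = 1854.
Since sellers receive the price plus the subsidy, the effective supply curve becomes Qs = 6P - 1980.
Clearing the new market: 5994 - 5P = 6P - 1980, so P = 7974/11 ≈ 724.9091 and Q = 26064/11 ≈ 2369.4545.
New expenditure = 724.9091 × 2369.4545 = 1717639.14.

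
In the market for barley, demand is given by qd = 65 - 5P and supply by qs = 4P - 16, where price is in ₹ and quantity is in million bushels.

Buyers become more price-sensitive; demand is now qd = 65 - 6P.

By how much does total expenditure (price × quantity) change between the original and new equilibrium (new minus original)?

-47.16

Solve the original market: 65 - 5P = 4P - 16, hence P = 9 and q = 20.
The new curves are qd = 65 - 6P (demand) and qs = 4P - 16 (supply).
Setting them equal: 65 - 6P = 4P - 16 → 81 = 10P, so P = 8.1 and q = 16.4.
Expenditure moves from 9×20 = 180 to 8.1×16.4 = 132.84; change = -47.16.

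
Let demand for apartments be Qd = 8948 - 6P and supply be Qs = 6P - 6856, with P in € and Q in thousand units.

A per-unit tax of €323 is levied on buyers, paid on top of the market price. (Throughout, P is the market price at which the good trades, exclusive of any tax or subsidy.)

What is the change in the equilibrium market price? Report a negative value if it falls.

Initially, 8948 - 6P = 6P - 6856, so 15804 = 12P and P = 1317, Q = 1046.
Since buyers pay the price plus the tax, the effective demand curve becomes Qd = 7010 - 6P.
New equilibrium: 7010 - 6P = 6P - 6856 ⇒ 13866 = 12P ⇒ P = 1155.5, Q = 77.
ΔP = 1155.5 − 1317 = -161.5.

-161.5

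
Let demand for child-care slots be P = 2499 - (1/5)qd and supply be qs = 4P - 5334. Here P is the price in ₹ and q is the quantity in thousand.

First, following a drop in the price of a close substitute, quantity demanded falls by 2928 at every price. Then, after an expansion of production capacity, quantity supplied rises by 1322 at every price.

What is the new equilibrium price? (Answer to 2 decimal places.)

Initially, 12495 - 5P = 4P - 5334, so 17829 = 9P and P = 1981, q = 2590.
With the change applied: demand qd = 9567 - 5P, supply qs = 4P - 4012.
New equilibrium: 9567 - 5P = 4P - 4012 ⇒ 13579 = 9P ⇒ P = 13579/9 ≈ 1508.7778, q = 18208/9 ≈ 2023.1111.

1508.78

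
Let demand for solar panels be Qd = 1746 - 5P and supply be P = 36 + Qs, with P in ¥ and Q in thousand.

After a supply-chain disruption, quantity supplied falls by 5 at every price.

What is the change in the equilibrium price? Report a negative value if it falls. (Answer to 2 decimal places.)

+0.83

Before the shock: 1746 - 5P = P - 36 ⇒ 1782 = 6P ⇒ P = 297, Q = 261.
The shock moves the curves to Qd = 1746 - 5P and Qs = P - 41.
New equilibrium: 1746 - 5P = P - 41 ⇒ 1787 = 6P ⇒ P = 1787/6 ≈ 297.8333, Q = 1541/6 ≈ 256.8333.
ΔP = 297.8333 − 297 = +0.83.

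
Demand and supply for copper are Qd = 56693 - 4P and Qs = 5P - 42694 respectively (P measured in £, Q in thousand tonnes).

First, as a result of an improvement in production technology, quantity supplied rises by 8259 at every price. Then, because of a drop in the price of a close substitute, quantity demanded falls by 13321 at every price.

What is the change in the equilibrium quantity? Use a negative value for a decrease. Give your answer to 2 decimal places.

-3729.89

Original equilibrium: 56693 - 4P = 5P - 42694 gives 99387 = 9P, so P = 11043 and Q = 12521.
The new curves are Qd = 43372 - 4P (demand) and Qs = 5P - 34435 (supply).
New equilibrium: 43372 - 4P = 5P - 34435 ⇒ 77807 = 9P ⇒ P = 77807/9 ≈ 8645.2222, Q = 79120/9 ≈ 8791.1111.
ΔQ = 8791.1111 − 12521 = -3729.89.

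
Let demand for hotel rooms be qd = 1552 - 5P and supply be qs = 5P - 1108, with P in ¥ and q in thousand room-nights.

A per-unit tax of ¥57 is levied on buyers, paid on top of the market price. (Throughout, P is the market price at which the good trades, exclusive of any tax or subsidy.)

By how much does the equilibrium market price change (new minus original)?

Solve the original market: 1552 - 5P = 5P - 1108, hence P = 266 and q = 222.
Since buyers pay the price plus the tax, the effective demand curve becomes qd = 1267 - 5P.
Setting them equal: 1267 - 5P = 5P - 1108 → 2375 = 10P, so P = 237.5 and q = 79.5.
ΔP = 237.5 − 266 = -28.5.

-28.5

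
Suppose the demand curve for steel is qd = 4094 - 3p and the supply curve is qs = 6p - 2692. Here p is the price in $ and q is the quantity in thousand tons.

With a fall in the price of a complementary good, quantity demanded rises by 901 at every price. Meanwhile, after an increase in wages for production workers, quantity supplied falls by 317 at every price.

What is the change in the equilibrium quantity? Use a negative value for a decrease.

Initially, 4094 - 3p = 6p - 2692, so 6786 = 9p and p = 754, q = 1832.
After the shift, demand is qd = 4995 - 3p and supply is qs = 6p - 3009.
Setting them equal: 4995 - 3p = 6p - 3009 → 8004 = 9p, so p = 2668/3 ≈ 889.3333 and q = 2327.
Δq = 2327 − 1832 = +495.

+495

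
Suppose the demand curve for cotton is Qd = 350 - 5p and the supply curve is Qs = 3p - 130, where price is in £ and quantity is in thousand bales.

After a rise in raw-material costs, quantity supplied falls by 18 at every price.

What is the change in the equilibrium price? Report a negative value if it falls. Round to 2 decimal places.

Original equilibrium: 350 - 5p = 3p - 130 gives 480 = 8p, so p = 60 and Q = 50.
With the change applied: demand Qd = 350 - 5p, supply Qs = 3p - 148.
Setting them equal: 350 - 5p = 3p - 148 → 498 = 8p, so p = 62.25 and Q = 38.75.
Δp = 62.25 − 60 = +2.25.

+2.25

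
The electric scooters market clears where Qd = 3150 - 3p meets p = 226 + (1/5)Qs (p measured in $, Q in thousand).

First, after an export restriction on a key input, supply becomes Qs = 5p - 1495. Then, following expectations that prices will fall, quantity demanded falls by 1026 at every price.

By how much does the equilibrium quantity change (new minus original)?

-778.125

Original equilibrium: 3150 - 3p = 5p - 1130 gives 4280 = 8p, so p = 535 and Q = 1545.
The new curves are Qd = 2124 - 3p (demand) and Qs = 5p - 1495 (supply).
Equate the new curves: 2124 - 3p = 5p - 1495, giving 3619 = 8p, p = 452.375, Q = 766.875.
ΔQ = 766.875 − 1545 = -778.125.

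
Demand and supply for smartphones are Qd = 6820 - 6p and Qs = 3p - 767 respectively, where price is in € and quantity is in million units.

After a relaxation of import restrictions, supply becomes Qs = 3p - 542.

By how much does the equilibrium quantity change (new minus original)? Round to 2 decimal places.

+150.00

Original equilibrium: 6820 - 6p = 3p - 767 gives 7587 = 9p, so p = 843 and Q = 1762.
After the shift, demand is Qd = 6820 - 6p and supply is Qs = 3p - 542.
Clearing the new market: 6820 - 6p = 3p - 542, so p = 818 and Q = 1912.
ΔQ = 1912 − 1762 = +150.00.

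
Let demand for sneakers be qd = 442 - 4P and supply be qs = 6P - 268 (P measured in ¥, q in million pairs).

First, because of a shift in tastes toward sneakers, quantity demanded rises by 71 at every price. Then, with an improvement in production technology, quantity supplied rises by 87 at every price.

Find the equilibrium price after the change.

69.4

Solve the original market: 442 - 4P = 6P - 268, hence P = 71 and q = 158.
The new curves are qd = 513 - 4P (demand) and qs = 6P - 181 (supply).
New equilibrium: 513 - 4P = 6P - 181 ⇒ 694 = 10P ⇒ P = 69.4, q = 235.4.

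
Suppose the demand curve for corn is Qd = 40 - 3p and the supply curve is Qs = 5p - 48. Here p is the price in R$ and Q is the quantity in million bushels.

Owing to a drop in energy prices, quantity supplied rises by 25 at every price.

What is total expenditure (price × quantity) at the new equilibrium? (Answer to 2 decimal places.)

Initially, 40 - 3p = 5p - 48, so 88 = 8p and p = 11, Q = 7.
After the shift, demand is Qd = 40 - 3p and supply is Qs = 5p - 23.
New equilibrium: 40 - 3p = 5p - 23 ⇒ 63 = 8p ⇒ p = 7.875, Q = 16.375.
New expenditure = 7.875 × 16.375 = 128.95.

128.95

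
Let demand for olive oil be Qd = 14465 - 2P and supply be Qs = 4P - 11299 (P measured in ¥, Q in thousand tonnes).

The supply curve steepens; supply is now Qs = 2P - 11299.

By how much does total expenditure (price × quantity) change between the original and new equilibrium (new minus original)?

-15039735

Original equilibrium: 14465 - 2P = 4P - 11299 gives 25764 = 6P, so P = 4294 and Q = 5877.
With the change applied: demand Qd = 14465 - 2P, supply Qs = 2P - 11299.
New equilibrium: 14465 - 2P = 2P - 11299 ⇒ 25764 = 4P ⇒ P = 6441, Q = 1583.
Expenditure moves from 4294×5877 = 25235838 to 6441×1583 = 10196103; change = -15039735.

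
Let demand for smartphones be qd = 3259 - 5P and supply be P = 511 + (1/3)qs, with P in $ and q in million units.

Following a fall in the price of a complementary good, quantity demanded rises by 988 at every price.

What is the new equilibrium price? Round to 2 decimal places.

722.50

Initially, 3259 - 5P = 3P - 1533, so 4792 = 8P and P = 599, q = 264.
After the shift, demand is qd = 4247 - 5P and supply is qs = 3P - 1533.
Equate the new curves: 4247 - 5P = 3P - 1533, giving 5780 = 8P, P = 722.5, q = 634.5.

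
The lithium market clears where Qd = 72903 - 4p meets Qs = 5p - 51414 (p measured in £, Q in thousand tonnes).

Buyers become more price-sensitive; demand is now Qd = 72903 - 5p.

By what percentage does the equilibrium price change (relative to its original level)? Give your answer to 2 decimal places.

Before the shock: 72903 - 4p = 5p - 51414 ⇒ 124317 = 9p ⇒ p = 13813, Q = 17651.
With the change applied: demand Qd = 72903 - 5p, supply Qs = 5p - 51414.
New equilibrium: 72903 - 5p = 5p - 51414 ⇒ 124317 = 10p ⇒ p = 12431.7, Q = 10744.5.
%Δp = (12431.7 − 13813) / 13813 × 100 = -10.00%.

-10.00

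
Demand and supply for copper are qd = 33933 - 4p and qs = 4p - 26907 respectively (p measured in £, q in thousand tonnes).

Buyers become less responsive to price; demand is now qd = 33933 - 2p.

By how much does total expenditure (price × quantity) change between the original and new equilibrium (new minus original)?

Before the shock: 33933 - 4p = 4p - 26907 ⇒ 60840 = 8p ⇒ p = 7605, q = 3513.
The shock moves the curves to qd = 33933 - 2p and qs = 4p - 26907.
New equilibrium: 33933 - 2p = 4p - 26907 ⇒ 60840 = 6p ⇒ p = 10140, q = 13653.
Expenditure moves from 7605×3513 = 26716365 to 10140×13653 = 138441420; change = +111725055.

+111725055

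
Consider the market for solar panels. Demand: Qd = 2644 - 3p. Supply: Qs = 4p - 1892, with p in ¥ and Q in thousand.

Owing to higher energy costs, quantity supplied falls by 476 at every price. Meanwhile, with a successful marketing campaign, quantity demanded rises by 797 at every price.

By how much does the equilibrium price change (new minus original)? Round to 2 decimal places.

+181.86

Solve the original market: 2644 - 3p = 4p - 1892, hence p = 648 and Q = 700.
With the change applied: demand Qd = 3441 - 3p, supply Qs = 4p - 2368.
New equilibrium: 3441 - 3p = 4p - 2368 ⇒ 5809 = 7p ⇒ p = 5809/7 ≈ 829.8571, Q = 6660/7 ≈ 951.4286.
Δp = 829.8571 − 648 = +181.86.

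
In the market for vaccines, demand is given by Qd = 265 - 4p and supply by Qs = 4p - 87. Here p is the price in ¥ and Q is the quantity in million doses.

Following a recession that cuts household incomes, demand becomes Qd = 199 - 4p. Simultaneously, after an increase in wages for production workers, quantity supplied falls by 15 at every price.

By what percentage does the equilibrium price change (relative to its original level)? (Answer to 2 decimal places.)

-14.49

Solve the original market: 265 - 4p = 4p - 87, hence p = 44 and Q = 89.
The shock moves the curves to Qd = 199 - 4p and Qs = 4p - 102.
New equilibrium: 199 - 4p = 4p - 102 ⇒ 301 = 8p ⇒ p = 37.625, Q = 48.5.
%Δp = (37.625 − 44) / 44 × 100 = -14.49%.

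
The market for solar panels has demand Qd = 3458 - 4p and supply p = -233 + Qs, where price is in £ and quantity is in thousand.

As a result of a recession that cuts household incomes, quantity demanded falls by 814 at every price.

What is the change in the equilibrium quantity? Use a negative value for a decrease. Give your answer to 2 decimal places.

-162.80

Before the shock: 3458 - 4p = p + 233 ⇒ 3225 = 5p ⇒ p = 645, Q = 878.
With the change applied: demand Qd = 2644 - 4p, supply Qs = p + 233.
Equate the new curves: 2644 - 4p = p + 233, giving 2411 = 5p, p = 482.2, Q = 715.2.
ΔQ = 715.2 − 878 = -162.80.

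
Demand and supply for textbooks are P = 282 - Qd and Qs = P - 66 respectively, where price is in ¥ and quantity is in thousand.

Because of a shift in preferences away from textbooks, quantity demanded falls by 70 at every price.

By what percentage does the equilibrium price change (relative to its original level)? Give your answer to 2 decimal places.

Initially, 282 - P = P - 66, so 348 = 2P and P = 174, Q = 108.
With the change applied: demand Qd = 212 - P, supply Qs = P - 66.
Equate the new curves: 212 - P = P - 66, giving 278 = 2P, P = 139, Q = 73.
%ΔP = (139 − 174) / 174 × 100 = -20.11%.

-20.11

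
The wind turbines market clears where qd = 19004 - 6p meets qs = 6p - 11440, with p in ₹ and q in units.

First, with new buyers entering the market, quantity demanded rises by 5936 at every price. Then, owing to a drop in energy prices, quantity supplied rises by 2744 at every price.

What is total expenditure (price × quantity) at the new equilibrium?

Original equilibrium: 19004 - 6p = 6p - 11440 gives 30444 = 12p, so p = 2537 and q = 3782.
The shock moves the curves to qd = 24940 - 6p and qs = 6p - 8696.
Equate the new curves: 24940 - 6p = 6p - 8696, giving 33636 = 12p, p = 2803, q = 8122.
New expenditure = 2803 × 8122 = 22765966.

22765966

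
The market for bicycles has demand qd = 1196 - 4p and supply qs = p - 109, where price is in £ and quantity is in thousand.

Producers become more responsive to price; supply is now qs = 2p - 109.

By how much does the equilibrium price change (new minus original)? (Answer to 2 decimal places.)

Solve the original market: 1196 - 4p = p - 109, hence p = 261 and q = 152.
The new curves are qd = 1196 - 4p (demand) and qs = 2p - 109 (supply).
New equilibrium: 1196 - 4p = 2p - 109 ⇒ 1305 = 6p ⇒ p = 217.5, q = 326.
Δp = 217.5 − 261 = -43.50.

-43.50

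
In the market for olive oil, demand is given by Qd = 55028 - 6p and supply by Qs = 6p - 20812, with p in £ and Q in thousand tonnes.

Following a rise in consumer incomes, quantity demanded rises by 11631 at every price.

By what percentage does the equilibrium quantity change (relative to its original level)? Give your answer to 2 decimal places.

+33.99

Before the shock: 55028 - 6p = 6p - 20812 ⇒ 75840 = 12p ⇒ p = 6320, Q = 17108.
The new curves are Qd = 66659 - 6p (demand) and Qs = 6p - 20812 (supply).
Equate the new curves: 66659 - 6p = 6p - 20812, giving 87471 = 12p, p = 7289.25, Q = 22923.5.
%ΔQ = (22923.5 − 17108) / 17108 × 100 = +33.99%.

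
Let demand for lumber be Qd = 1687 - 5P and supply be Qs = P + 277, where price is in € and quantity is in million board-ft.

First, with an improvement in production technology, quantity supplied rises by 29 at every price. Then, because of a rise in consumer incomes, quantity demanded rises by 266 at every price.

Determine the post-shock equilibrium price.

274.5

Solve the original market: 1687 - 5P = P + 277, hence P = 235 and Q = 512.
With the change applied: demand Qd = 1953 - 5P, supply Qs = P + 306.
Equate the new curves: 1953 - 5P = P + 306, giving 1647 = 6P, P = 274.5, Q = 580.5.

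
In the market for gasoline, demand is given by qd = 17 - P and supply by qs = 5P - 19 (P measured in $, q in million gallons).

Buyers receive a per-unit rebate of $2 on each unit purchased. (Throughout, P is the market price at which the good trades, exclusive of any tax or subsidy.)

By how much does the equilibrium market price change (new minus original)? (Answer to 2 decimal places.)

+0.33

Solve the original market: 17 - P = 5P - 19, hence P = 6 and q = 11.
Since buyers' out-of-pocket price is the market price minus the rebate, the effective demand curve becomes qd = 19 - P.
Setting them equal: 19 - P = 5P - 19 → 38 = 6P, so P = 19/3 ≈ 6.3333 and q = 38/3 ≈ 12.6667.
ΔP = 6.3333 − 6 = +0.33.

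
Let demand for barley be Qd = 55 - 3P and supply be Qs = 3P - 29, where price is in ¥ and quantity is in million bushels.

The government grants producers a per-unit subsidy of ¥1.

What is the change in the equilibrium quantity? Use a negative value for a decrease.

+1.5

Before the shock: 55 - 3P = 3P - 29 ⇒ 84 = 6P ⇒ P = 14, Q = 13.
Since sellers receive the price plus the subsidy, the effective supply curve becomes Qs = 3P - 26.
Equate the new curves: 55 - 3P = 3P - 26, giving 81 = 6P, P = 13.5, Q = 14.5.
ΔQ = 14.5 − 13 = +1.5.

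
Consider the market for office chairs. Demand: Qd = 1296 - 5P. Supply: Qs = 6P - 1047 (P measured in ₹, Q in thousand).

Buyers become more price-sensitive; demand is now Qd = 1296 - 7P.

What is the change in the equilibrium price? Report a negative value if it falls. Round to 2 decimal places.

Initially, 1296 - 5P = 6P - 1047, so 2343 = 11P and P = 213, Q = 231.
The shock moves the curves to Qd = 1296 - 7P and Qs = 6P - 1047.
New equilibrium: 1296 - 7P = 6P - 1047 ⇒ 2343 = 13P ⇒ P = 2343/13 ≈ 180.2308, Q = 447/13 ≈ 34.3846.
ΔP = 180.2308 − 213 = -32.77.

-32.77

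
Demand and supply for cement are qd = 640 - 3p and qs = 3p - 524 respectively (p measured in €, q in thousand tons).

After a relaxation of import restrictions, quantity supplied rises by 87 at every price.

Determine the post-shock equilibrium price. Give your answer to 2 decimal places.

Original equilibrium: 640 - 3p = 3p - 524 gives 1164 = 6p, so p = 194 and q = 58.
The shock moves the curves to qd = 640 - 3p and qs = 3p - 437.
Equate the new curves: 640 - 3p = 3p - 437, giving 1077 = 6p, p = 179.5, q = 101.5.

179.50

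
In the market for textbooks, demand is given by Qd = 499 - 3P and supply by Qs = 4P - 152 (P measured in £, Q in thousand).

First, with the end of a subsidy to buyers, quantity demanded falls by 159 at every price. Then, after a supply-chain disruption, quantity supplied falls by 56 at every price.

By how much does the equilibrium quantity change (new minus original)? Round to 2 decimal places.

Before the shock: 499 - 3P = 4P - 152 ⇒ 651 = 7P ⇒ P = 93, Q = 220.
After the shift, demand is Qd = 340 - 3P and supply is Qs = 4P - 208.
New equilibrium: 340 - 3P = 4P - 208 ⇒ 548 = 7P ⇒ P = 548/7 ≈ 78.2857, Q = 736/7 ≈ 105.1429.
ΔQ = 105.1429 − 220 = -114.86.

-114.86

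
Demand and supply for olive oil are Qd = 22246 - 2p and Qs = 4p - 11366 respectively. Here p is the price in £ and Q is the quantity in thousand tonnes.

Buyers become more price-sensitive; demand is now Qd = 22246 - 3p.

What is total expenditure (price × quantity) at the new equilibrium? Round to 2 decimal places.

Before the shock: 22246 - 2p = 4p - 11366 ⇒ 33612 = 6p ⇒ p = 5602, Q = 11042.
With the change applied: demand Qd = 22246 - 3p, supply Qs = 4p - 11366.
New equilibrium: 22246 - 3p = 4p - 11366 ⇒ 33612 = 7p ⇒ p = 33612/7 ≈ 4801.7143, Q = 54886/7 ≈ 7840.8571.
New expenditure = 4801.7143 × 7840.8571 = 37649555.76.

37649555.76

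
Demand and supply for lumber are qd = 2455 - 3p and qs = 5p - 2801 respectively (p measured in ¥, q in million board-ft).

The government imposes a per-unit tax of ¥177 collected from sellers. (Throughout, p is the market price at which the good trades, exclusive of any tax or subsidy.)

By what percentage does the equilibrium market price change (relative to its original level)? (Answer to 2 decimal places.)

+16.84

Initially, 2455 - 3p = 5p - 2801, so 5256 = 8p and p = 657, q = 484.
Since sellers keep the price net of the tax, the effective supply curve becomes qs = 5p - 3686.
Setting them equal: 2455 - 3p = 5p - 3686 → 6141 = 8p, so p = 767.625 and q = 152.125.
%Δp = (767.625 − 657) / 657 × 100 = +16.84%.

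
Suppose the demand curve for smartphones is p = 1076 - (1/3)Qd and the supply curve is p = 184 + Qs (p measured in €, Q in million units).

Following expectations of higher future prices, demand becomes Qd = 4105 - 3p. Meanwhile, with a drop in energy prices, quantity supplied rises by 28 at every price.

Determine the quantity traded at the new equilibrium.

Original equilibrium: 3228 - 3p = p - 184 gives 3412 = 4p, so p = 853 and Q = 669.
The new curves are Qd = 4105 - 3p (demand) and Qs = p - 156 (supply).
Equate the new curves: 4105 - 3p = p - 156, giving 4261 = 4p, p = 1065.25, Q = 909.25.

909.25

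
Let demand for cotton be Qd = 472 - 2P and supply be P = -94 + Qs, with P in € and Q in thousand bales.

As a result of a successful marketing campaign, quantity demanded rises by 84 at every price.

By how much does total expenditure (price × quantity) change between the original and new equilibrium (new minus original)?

+10472

Original equilibrium: 472 - 2P = P + 94 gives 378 = 3P, so P = 126 and Q = 220.
The shock moves the curves to Qd = 556 - 2P and Qs = P + 94.
Equate the new curves: 556 - 2P = P + 94, giving 462 = 3P, P = 154, Q = 248.
Expenditure moves from 126×220 = 27720 to 154×248 = 38192; change = +10472.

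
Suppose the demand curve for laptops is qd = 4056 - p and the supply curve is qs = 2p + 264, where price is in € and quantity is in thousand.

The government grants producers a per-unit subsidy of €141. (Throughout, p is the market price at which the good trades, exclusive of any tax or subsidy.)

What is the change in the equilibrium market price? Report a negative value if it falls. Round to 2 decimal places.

Solve the original market: 4056 - p = 2p + 264, hence p = 1264 and q = 2792.
Since sellers receive the price plus the subsidy, the effective supply curve becomes qs = 2p + 546.
Clearing the new market: 4056 - p = 2p + 546, so p = 1170 and q = 2886.
Δp = 1170 − 1264 = -94.00.

-94.00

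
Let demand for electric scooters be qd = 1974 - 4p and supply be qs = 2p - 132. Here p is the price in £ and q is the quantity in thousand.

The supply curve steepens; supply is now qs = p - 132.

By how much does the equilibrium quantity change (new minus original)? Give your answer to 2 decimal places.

Before the shock: 1974 - 4p = 2p - 132 ⇒ 2106 = 6p ⇒ p = 351, q = 570.
The new curves are qd = 1974 - 4p (demand) and qs = p - 132 (supply).
Setting them equal: 1974 - 4p = p - 132 → 2106 = 5p, so p = 421.2 and q = 289.2.
Δq = 289.2 − 570 = -280.80.

-280.80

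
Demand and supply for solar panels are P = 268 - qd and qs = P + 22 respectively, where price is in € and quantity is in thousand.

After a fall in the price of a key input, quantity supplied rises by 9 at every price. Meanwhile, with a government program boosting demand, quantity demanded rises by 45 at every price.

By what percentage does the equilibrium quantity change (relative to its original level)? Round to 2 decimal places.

+18.62

Before the shock: 268 - P = P + 22 ⇒ 246 = 2P ⇒ P = 123, q = 145.
The new curves are qd = 313 - P (demand) and qs = P + 31 (supply).
Clearing the new market: 313 - P = P + 31, so P = 141 and q = 172.
%Δq = (172 − 145) / 145 × 100 = +18.62%.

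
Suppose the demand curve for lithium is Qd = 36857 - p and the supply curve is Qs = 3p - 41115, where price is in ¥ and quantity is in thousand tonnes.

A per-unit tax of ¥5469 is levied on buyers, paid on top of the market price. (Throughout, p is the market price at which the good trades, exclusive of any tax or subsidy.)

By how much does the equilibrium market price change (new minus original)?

Original equilibrium: 36857 - p = 3p - 41115 gives 77972 = 4p, so p = 19493 and Q = 17364.
Since buyers pay the price plus the tax, the effective demand curve becomes Qd = 31388 - p.
Clearing the new market: 31388 - p = 3p - 41115, so p = 18125.75 and Q = 13262.25.
Δp = 18125.75 − 19493 = -1367.25.

-1367.25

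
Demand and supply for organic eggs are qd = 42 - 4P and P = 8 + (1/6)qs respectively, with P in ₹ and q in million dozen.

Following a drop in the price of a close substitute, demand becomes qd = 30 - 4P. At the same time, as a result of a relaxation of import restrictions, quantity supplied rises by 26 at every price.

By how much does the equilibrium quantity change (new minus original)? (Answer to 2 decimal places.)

Original equilibrium: 42 - 4P = 6P - 48 gives 90 = 10P, so P = 9 and q = 6.
After the shift, demand is qd = 30 - 4P and supply is qs = 6P - 22.
New equilibrium: 30 - 4P = 6P - 22 ⇒ 52 = 10P ⇒ P = 5.2, q = 9.2.
Δq = 9.2 − 6 = +3.20.

+3.20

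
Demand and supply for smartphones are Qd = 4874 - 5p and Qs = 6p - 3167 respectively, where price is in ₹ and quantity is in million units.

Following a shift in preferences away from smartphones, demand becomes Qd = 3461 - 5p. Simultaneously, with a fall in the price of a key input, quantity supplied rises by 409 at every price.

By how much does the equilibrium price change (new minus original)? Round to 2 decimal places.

-165.64

Solve the original market: 4874 - 5p = 6p - 3167, hence p = 731 and Q = 1219.
After the shift, demand is Qd = 3461 - 5p and supply is Qs = 6p - 2758.
Equate the new curves: 3461 - 5p = 6p - 2758, giving 6219 = 11p, p = 6219/11 ≈ 565.3636, Q = 6976/11 ≈ 634.1818.
Δp = 565.3636 − 731 = -165.64.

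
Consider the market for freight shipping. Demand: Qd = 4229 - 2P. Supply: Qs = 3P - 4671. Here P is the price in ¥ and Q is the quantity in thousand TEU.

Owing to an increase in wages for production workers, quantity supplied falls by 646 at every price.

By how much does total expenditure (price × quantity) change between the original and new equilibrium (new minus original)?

-406902.48

Solve the original market: 4229 - 2P = 3P - 4671, hence P = 1780 and Q = 669.
After the shift, demand is Qd = 4229 - 2P and supply is Qs = 3P - 5317.
New equilibrium: 4229 - 2P = 3P - 5317 ⇒ 9546 = 5P ⇒ P = 1909.2, Q = 410.6.
Expenditure moves from 1780×669 = 1190820 to 1909.2×410.6 = 783917.52; change = -406902.48.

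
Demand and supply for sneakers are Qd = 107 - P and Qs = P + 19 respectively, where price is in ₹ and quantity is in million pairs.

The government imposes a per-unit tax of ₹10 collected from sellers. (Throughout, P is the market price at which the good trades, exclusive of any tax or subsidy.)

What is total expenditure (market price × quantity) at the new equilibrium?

2842

Initially, 107 - P = P + 19, so 88 = 2P and P = 44, Q = 63.
Since sellers keep the price net of the tax, the effective supply curve becomes Qs = P + 9.
New equilibrium: 107 - P = P + 9 ⇒ 98 = 2P ⇒ P = 49, Q = 58.
New expenditure = 49 × 58 = 2842.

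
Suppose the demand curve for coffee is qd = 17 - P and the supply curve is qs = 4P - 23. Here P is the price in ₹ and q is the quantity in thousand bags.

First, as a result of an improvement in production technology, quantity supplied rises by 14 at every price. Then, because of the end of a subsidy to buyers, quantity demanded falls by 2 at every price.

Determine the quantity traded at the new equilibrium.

10.2

Initially, 17 - P = 4P - 23, so 40 = 5P and P = 8, q = 9.
The new curves are qd = 15 - P (demand) and qs = 4P - 9 (supply).
New equilibrium: 15 - P = 4P - 9 ⇒ 24 = 5P ⇒ P = 4.8, q = 10.2.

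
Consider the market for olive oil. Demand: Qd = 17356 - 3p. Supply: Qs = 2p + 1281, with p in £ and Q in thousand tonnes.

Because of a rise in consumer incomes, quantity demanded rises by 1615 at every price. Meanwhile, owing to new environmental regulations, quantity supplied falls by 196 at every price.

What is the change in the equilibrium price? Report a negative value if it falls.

+362.2

Initially, 17356 - 3p = 2p + 1281, so 16075 = 5p and p = 3215, Q = 7711.
With the change applied: demand Qd = 18971 - 3p, supply Qs = 2p + 1085.
New equilibrium: 18971 - 3p = 2p + 1085 ⇒ 17886 = 5p ⇒ p = 3577.2, Q = 8239.4.
Δp = 3577.2 − 3215 = +362.2.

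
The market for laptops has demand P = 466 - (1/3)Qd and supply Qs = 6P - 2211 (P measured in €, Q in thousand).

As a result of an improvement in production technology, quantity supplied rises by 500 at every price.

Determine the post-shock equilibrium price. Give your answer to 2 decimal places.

Solve the original market: 1398 - 3P = 6P - 2211, hence P = 401 and Q = 195.
The shock moves the curves to Qd = 1398 - 3P and Qs = 6P - 1711.
Equate the new curves: 1398 - 3P = 6P - 1711, giving 3109 = 9P, P = 3109/9 ≈ 345.4444, Q = 1085/3 ≈ 361.6667.

345.44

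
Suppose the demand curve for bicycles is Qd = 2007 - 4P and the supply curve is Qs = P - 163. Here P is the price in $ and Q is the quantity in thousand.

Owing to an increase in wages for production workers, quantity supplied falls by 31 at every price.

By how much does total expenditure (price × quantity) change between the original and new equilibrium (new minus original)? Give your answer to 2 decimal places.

-9236.76

Original equilibrium: 2007 - 4P = P - 163 gives 2170 = 5P, so P = 434 and Q = 271.
The shock moves the curves to Qd = 2007 - 4P and Qs = P - 194.
New equilibrium: 2007 - 4P = P - 194 ⇒ 2201 = 5P ⇒ P = 440.2, Q = 246.2.
Expenditure moves from 434×271 = 117614 to 440.2×246.2 = 108377.24; change = -9236.76.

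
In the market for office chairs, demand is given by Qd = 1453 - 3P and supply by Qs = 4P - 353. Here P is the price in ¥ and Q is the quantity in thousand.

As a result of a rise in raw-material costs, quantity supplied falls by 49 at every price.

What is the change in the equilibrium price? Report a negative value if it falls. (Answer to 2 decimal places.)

+7.00

Initially, 1453 - 3P = 4P - 353, so 1806 = 7P and P = 258, Q = 679.
The new curves are Qd = 1453 - 3P (demand) and Qs = 4P - 402 (supply).
Setting them equal: 1453 - 3P = 4P - 402 → 1855 = 7P, so P = 265 and Q = 658.
ΔP = 265 − 258 = +7.00.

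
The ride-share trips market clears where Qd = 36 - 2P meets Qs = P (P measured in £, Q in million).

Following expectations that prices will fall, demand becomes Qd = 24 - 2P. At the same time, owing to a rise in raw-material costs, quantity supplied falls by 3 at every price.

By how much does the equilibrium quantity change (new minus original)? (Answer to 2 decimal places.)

-6.00

Solve the original market: 36 - 2P = P, hence P = 12 and Q = 12.
With the change applied: demand Qd = 24 - 2P, supply Qs = P - 3.
Equate the new curves: 24 - 2P = P - 3, giving 27 = 3P, P = 9, Q = 6.
ΔQ = 6 − 12 = -6.00.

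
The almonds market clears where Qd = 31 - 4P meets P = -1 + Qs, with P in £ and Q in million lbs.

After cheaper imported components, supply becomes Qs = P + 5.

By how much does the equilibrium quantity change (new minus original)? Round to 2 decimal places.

Initially, 31 - 4P = P + 1, so 30 = 5P and P = 6, Q = 7.
The new curves are Qd = 31 - 4P (demand) and Qs = P + 5 (supply).
Equate the new curves: 31 - 4P = P + 5, giving 26 = 5P, P = 5.2, Q = 10.2.
ΔQ = 10.2 − 7 = +3.20.

+3.20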